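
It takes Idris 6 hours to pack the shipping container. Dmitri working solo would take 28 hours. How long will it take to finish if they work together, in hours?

84/17 hours

Combined rate: 1/6 + 1/28 = (14 + 3)/84 = 17/84 per hour.
Time = 1 ÷ (17/84) = 84/17 hours.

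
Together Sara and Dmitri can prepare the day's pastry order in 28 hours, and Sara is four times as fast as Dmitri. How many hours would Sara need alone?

Let Dmitri's rate be r; then Sara's rate is 4r, so together (4 + 1)r = 5r = 1/28.
Thus r = 1/140 per hour.
Dmitri alone: 140 hours; Sara alone: 35 hours.

35 hours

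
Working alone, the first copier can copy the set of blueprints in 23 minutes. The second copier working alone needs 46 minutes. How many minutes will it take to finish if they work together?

Combined rate: 1/23 + 1/46 = (2 + 1)/46 = 3/46 per minute.
Time = 1 ÷ (3/46) = 46/3 minutes.

46/3 minutes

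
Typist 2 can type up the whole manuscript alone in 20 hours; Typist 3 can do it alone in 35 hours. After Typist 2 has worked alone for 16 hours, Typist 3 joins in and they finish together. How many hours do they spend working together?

28/11 hours

In 16 hours Typist 2 does 16/20 = 4/5 of the job, leaving 1/5.
Typist 2 and Typist 3 together work at 11/140 per hour, so finishing takes 1/5 ÷ 11/140 = 28/11 hours.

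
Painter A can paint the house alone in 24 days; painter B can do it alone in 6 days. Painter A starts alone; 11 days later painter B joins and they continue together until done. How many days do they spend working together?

13/5 days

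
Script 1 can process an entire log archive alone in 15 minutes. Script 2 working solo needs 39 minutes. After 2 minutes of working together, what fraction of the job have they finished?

12/65

Combined rate: 1/15 + 1/39 = (13 + 5)/195 = 18/195 = 6/65 per minute.
In 2 minutes they complete 2·6/65 = 12/65 of the job.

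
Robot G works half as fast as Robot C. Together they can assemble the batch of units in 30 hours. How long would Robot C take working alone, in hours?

45 hours

Let Robot C's rate be r; then Robot G's rate is (1/2)r, so together (1/2 + 1)r = (3/2)r = 1/30.
Thus r = 1/45 per hour.
Robot C alone: 45 hours; Robot G alone: 90 hours.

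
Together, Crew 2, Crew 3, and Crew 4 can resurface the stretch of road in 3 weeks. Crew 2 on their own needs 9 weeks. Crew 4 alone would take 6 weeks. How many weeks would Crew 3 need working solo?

Combined rate is 1/3 per week.
Known contribution: 1/9 + 1/6 = (2 + 3)/18 = 5/18 per week.
So Crew 3's rate is 1/3 − 5/18 = 1/18, meaning 18 weeks alone.

18 weeks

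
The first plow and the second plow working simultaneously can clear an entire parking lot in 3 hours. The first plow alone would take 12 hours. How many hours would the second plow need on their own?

4 hours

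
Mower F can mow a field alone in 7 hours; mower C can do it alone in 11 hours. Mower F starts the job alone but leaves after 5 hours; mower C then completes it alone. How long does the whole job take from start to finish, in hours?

In 5 hours mower F does 5/7 of the job, leaving 2/7.
Mower C works at 1/11 per hour, so finishing takes 2/7 ÷ 1/11 = 22/7 hours.
Total time = 5 + 22/7 = 57/7 hours.

57/7 hours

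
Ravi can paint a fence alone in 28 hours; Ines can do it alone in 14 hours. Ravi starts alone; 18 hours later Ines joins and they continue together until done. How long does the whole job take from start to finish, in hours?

In 18 hours Ravi does 18/28 = 9/14 of the job, leaving 5/14.
Ravi and Ines together work at 3/28 per hour, so finishing takes 5/14 ÷ 3/28 = 10/3 hours.
Total time = 18 + 10/3 = 64/3 hours.

64/3 hours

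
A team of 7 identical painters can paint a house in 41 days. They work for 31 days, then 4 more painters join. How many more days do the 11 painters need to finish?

One painter does 1/287 of the job per day.
After 31 days with 7 painters, 31/41 is done (10/41 left).
With 11 painters the rate is 11/287, so the rest takes 10/41 ÷ 11/287 = 70/11 days.

70/11 days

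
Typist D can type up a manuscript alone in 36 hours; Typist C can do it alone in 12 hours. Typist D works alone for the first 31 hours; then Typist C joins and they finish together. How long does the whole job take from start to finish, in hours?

In 31 hours Typist D does 31/36 of the job, leaving 5/36.
Typist D and Typist C together work at 1/9 per hour, so finishing takes 5/36 ÷ 1/9 = 5/4 hours.
Total time = 31 + 5/4 = 129/4 hours.

129/4 hours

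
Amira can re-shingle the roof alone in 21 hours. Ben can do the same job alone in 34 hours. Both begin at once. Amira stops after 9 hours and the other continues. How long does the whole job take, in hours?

In the first 9 hours the combined rate is 55/714, so 165/238 of the job is done, leaving 73/238.
After Amira leaves the rate is 1/34 per hour; the remaining 73/238 takes 73/7 hours.
Total = 9 + 73/7 = 136/7 hours.

136/7 hours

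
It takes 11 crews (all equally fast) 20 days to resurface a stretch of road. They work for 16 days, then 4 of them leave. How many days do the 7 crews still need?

44/7 days

One crew does 1/220 of the job per day.
After 16 days with 11 crews, 4/5 is done (1/5 left).
With 7 crews the rate is 7/220, so the rest takes 1/5 ÷ 7/220 = 44/7 days.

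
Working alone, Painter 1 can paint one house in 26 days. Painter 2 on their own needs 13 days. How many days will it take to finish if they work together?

26/3 days

Combined rate: 1/26 + 1/13 = (1 + 2)/26 = 3/26 per day.
Time = 1 ÷ (3/26) = 26/3 days.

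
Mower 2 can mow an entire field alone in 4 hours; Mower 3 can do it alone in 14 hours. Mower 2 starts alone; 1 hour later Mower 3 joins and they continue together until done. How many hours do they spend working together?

7/3 hours

In 1 hour Mower 2 does 1/4 of the job, leaving 3/4.
Mower 2 and Mower 3 together work at 9/28 per hour, so finishing takes 3/4 ÷ 9/28 = 7/3 hours.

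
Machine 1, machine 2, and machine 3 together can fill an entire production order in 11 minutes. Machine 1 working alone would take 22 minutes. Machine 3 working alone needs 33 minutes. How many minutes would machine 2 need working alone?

Combined rate is 1/11 per minute.
Known contribution: 1/22 + 1/33 = (3 + 2)/66 = 5/66 per minute.
So machine 2's rate is 1/11 − 5/66 = 1/66, meaning 66 minutes alone.

66 minutes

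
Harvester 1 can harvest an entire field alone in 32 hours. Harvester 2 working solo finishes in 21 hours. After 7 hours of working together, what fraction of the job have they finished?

53/96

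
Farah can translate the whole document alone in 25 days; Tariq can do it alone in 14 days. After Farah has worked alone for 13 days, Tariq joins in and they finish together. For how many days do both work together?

56/13 days

In 13 days Farah does 13/25 of the job, leaving 12/25.
Farah and Tariq together work at 39/350 per day, so finishing takes 12/25 ÷ 39/350 = 56/13 days.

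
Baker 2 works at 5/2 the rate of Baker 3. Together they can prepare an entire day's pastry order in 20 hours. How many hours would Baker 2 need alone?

Let Baker 3's rate be r; then Baker 2's rate is (5/2)r, so together (5/2 + 1)r = (7/2)r = 1/20.
Thus r = 1/70 per hour.
Baker 3 alone: 70 hours; Baker 2 alone: 28 hours.

28 hours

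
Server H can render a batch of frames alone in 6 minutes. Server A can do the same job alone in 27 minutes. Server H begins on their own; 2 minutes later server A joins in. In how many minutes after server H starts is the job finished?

In the first 2 minutes server H alone does 2/6 = 1/3 of the job, leaving 2/3.
Once everyone is working, combined rate: 1/6 + 1/27 = (9 + 2)/54 = 11/54 per minute.
Remaining 2/3 at 11/54 per minute takes 36/11 minutes.
Total from the start = 2 + 36/11 = 58/11 minutes.

58/11 minutes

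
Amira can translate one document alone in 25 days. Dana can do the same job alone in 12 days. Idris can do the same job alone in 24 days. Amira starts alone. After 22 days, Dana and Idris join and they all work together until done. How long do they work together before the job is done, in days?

8/11 days

In the first 22 days Amira alone does 22/25 of the job, leaving 3/25.
Once everyone is working, combined rate: 1/25 + 1/12 + 1/24 = (24 + 50 + 25)/600 = 99/600 = 33/200 per day.
Remaining 3/25 at 33/200 per day takes 8/11 days.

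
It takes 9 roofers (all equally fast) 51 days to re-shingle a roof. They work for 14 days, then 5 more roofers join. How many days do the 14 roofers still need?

333/14 days

One roofer does 1/459 of the job per day.
After 14 days with 9 roofers, 14/51 is done (37/51 left).
With 14 roofers the rate is 14/459, so the rest takes 37/51 ÷ 14/459 = 333/14 days.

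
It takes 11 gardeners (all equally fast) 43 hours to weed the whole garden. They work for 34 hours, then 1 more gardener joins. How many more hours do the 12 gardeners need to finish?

One gardener does 1/473 of the job per hour.
After 34 hours with 11 gardeners, 34/43 is done (9/43 left).
With 12 gardeners the rate is 12/473, so the rest takes 9/43 ÷ 12/473 = 33/4 hours.

33/4 hours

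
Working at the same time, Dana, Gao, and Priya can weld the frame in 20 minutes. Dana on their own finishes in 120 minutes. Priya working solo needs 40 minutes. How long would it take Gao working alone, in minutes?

60 minutes

Combined rate is 1/20 per minute.
Known contribution: 1/120 + 1/40 = (1 + 3)/120 = 4/120 = 1/30 per minute.
So Gao's rate is 1/20 − 1/30 = 1/60, meaning 60 minutes alone.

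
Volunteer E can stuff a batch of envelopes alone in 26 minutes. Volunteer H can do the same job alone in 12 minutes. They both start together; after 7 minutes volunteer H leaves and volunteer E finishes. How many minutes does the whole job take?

65/6 minutes

In the first 7 minutes the combined rate is 19/156, so 133/156 of the job is done, leaving 23/156.
After volunteer H leaves the rate is 1/26 per minute; the remaining 23/156 takes 23/6 minutes.
Total = 7 + 23/6 = 65/6 minutes.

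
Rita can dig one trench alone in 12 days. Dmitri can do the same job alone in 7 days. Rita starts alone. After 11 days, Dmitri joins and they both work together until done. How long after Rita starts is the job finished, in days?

216/19 days

In the first 11 days Rita alone does 11/12 of the job, leaving 1/12.
Once everyone is working, combined rate: 1/12 + 1/7 = (7 + 12)/84 = 19/84 per day.
Remaining 1/12 at 19/84 per day takes 7/19 days.
Total from the start = 11 + 7/19 = 216/19 days.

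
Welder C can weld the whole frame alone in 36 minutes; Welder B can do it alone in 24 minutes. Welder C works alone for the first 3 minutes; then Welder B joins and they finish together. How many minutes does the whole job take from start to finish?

In 3 minutes Welder C does 3/36 = 1/12 of the job, leaving 11/12.
Welder C and Welder B together work at 5/72 per minute, so finishing takes 11/12 ÷ 5/72 = 66/5 minutes.
Total time = 3 + 66/5 = 81/5 minutes.

81/5 minutes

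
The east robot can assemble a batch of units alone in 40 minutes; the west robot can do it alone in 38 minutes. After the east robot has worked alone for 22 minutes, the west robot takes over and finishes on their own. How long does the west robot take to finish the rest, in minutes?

In 22 minutes the east robot does 22/40 = 11/20 of the job, leaving 9/20.
The west robot works at 1/38 per minute, so finishing takes 9/20 ÷ 1/38 = 171/10 minutes.

171/10 minutes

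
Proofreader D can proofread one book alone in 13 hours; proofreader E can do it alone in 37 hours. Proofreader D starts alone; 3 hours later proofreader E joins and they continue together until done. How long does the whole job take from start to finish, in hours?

52/5 hours

In 3 hours proofreader D does 3/13 of the job, leaving 10/13.
Proofreader D and proofreader E together work at 50/481 per hour, so finishing takes 10/13 ÷ 50/481 = 37/5 hours.
Total time = 3 + 37/5 = 52/5 hours.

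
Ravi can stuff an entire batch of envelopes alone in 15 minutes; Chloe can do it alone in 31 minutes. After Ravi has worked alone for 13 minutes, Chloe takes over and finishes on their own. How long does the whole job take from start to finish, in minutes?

In 13 minutes Ravi does 13/15 of the job, leaving 2/15.
Chloe works at 1/31 per minute, so finishing takes 2/15 ÷ 1/31 = 62/15 minutes.
Total time = 13 + 62/15 = 257/15 minutes.

257/15 minutes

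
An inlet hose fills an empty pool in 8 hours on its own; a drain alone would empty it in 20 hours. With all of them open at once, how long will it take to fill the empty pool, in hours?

Net rate = 1/8 − 1/20 = (5 − 2)/40 = 3/40 per hour.
Filling time = 1 ÷ (3/40) = 40/3 hours.

40/3 hours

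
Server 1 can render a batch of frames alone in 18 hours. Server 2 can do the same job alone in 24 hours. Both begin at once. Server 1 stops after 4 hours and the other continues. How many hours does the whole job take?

56/3 hours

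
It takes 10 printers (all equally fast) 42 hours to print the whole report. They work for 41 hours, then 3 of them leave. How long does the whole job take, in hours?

297/7 hours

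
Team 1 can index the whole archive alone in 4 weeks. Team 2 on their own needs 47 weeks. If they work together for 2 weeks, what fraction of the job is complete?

Combined rate: 1/4 + 1/47 = (47 + 4)/188 = 51/188 per week.
In 2 weeks they complete 2·51/188 = 51/94 of the job.

51/94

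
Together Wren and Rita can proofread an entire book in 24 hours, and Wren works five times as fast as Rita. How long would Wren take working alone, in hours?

Let Rita's rate be r; then Wren's rate is 5r, so together (5 + 1)r = 6r = 1/24.
Thus r = 1/144 per hour.
Rita alone: 144 hours; Wren alone: 144/5 hours.

144/5 hours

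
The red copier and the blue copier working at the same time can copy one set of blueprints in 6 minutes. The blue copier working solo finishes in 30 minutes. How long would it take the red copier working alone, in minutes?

15/2 minutes

Combined rate is 1/6 per minute.
Known contribution: 1/30 per minute.
So the red copier's rate is 1/6 − 1/30 = 2/15, meaning 15/2 minutes alone.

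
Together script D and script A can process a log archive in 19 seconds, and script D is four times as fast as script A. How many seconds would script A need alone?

Let script A's rate be r; then script D's rate is 4r, so together (4 + 1)r = 5r = 1/19.
Thus r = 1/95 per second.
Script A alone: 95 seconds; script D alone: 95/4 seconds.

95 seconds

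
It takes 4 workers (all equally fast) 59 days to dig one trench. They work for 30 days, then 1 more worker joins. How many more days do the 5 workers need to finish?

One worker does 1/236 of the job per day.
After 30 days with 4 workers, 30/59 is done (29/59 left).
With 5 workers the rate is 5/236, so the rest takes 29/59 ÷ 5/236 = 116/5 days.

116/5 days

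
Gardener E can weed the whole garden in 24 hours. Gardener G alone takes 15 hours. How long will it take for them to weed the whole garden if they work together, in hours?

Combined rate: 1/24 + 1/15 = (5 + 8)/120 = 13/120 per hour.
Time = 1 ÷ (13/120) = 120/13 hours.

120/13 hours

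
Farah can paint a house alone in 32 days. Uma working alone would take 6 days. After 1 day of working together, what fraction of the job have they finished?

19/96

Combined rate: 1/32 + 1/6 = (3 + 16)/96 = 19/96 per day.
In 1 day they complete 1·19/96 = 19/96 of the job.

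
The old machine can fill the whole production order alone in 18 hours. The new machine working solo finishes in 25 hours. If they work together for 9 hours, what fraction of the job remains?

Combined rate: 1/18 + 1/25 = (25 + 18)/450 = 43/450 per hour.
In 9 hours they complete 9·43/450 = 43/50 of the job.
So 7/50 remains.

7/50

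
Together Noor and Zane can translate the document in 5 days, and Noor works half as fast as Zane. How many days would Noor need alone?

Let Zane's rate be r; then Noor's rate is (1/2)r, so together (1/2 + 1)r = (3/2)r = 1/5.
Thus r = 2/15 per day.
Zane alone: 15/2 days; Noor alone: 15 days.

15 days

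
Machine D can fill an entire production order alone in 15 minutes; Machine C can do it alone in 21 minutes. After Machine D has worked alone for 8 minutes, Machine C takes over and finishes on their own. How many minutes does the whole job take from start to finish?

In 8 minutes Machine D does 8/15 of the job, leaving 7/15.
Machine C works at 1/21 per minute, so finishing takes 7/15 ÷ 1/21 = 49/5 minutes.
Total time = 8 + 49/5 = 89/5 minutes.

89/5 minutes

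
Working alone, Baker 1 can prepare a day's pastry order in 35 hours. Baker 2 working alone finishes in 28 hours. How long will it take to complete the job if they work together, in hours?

140/9 hours

Combined rate: 1/35 + 1/28 = (4 + 5)/140 = 9/140 per hour.
Time = 1 ÷ (9/140) = 140/9 hours.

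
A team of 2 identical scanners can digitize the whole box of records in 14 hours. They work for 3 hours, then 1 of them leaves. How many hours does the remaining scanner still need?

22 hours

One scanner does 1/28 of the job per hour.
After 3 hours with 2 scanners, 3/14 is done (11/14 left).
With 1 scanner the rate is 1/28, so the rest takes 11/14 ÷ 1/28 = 22 hours.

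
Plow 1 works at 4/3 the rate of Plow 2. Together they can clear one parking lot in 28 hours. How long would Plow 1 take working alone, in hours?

49 hours

Let Plow 2's rate be r; then Plow 1's rate is (4/3)r, so together (4/3 + 1)r = (7/3)r = 1/28.
Thus r = 3/196 per hour.
Plow 2 alone: 196/3 hours; Plow 1 alone: 49 hours.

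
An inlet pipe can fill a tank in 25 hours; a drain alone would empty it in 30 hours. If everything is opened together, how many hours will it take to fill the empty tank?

150 hours

Net rate = 1/25 − 1/30 = (6 − 5)/150 = 1/150 per hour.
Filling time = 1 ÷ (1/150) = 150 hours.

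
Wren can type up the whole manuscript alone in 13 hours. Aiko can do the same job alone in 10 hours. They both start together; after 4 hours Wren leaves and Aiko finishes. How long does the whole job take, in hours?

90/13 hours

In the first 4 hours the combined rate is 23/130, so 46/65 of the job is done, leaving 19/65.
After Wren leaves the rate is 1/10 per hour; the remaining 19/65 takes 38/13 hours.
Total = 4 + 38/13 = 90/13 hours.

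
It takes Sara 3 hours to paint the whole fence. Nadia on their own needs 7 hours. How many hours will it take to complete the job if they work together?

21/10 hours

With two workers the combined time is the product over the sum: 3·7/(3+7) = 21/10 hours.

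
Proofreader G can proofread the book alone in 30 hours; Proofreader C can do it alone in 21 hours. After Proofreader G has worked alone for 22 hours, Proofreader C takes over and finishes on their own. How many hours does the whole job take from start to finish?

In 22 hours Proofreader G does 22/30 = 11/15 of the job, leaving 4/15.
Proofreader C works at 1/21 per hour, so finishing takes 4/15 ÷ 1/21 = 28/5 hours.
Total time = 22 + 28/5 = 138/5 hours.

138/5 hours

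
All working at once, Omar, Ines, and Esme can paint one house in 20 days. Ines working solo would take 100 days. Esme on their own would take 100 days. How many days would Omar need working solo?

100/3 days

Combined rate is 1/20 per day.
Known contribution: 1/100 + 1/100 = (1 + 1)/100 = 2/100 = 1/50 per day.
So Omar's rate is 1/20 − 1/50 = 3/100, meaning 100/3 days alone.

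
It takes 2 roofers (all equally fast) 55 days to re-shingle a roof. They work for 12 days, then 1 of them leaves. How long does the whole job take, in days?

One roofer does 1/110 of the job per day.
After 12 days with 2 roofers, 12/55 is done (43/55 left).
With 1 roofer the rate is 1/110, so the rest takes 43/55 ÷ 1/110 = 86 days.
Total = 12 + 86 = 98 days.

98 days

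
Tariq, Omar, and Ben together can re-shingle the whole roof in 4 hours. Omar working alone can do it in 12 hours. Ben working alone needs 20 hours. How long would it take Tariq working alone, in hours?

60/7 hours

Combined rate is 1/4 per hour.
Known contribution: 1/12 + 1/20 = (5 + 3)/60 = 8/60 = 2/15 per hour.
So Tariq's rate is 1/4 − 2/15 = 7/60, meaning 60/7 hours alone.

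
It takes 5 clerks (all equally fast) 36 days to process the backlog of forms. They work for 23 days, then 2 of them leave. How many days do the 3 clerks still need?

65/3 days

One clerk does 1/180 of the job per day.
After 23 days with 5 clerks, 23/36 is done (13/36 left).
With 3 clerks the rate is 3/180 = 1/60, so the rest takes 13/36 ÷ 1/60 = 65/3 days.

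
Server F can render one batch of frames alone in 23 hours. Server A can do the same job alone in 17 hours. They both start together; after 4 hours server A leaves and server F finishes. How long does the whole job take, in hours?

299/17 hours

In the first 4 hours the combined rate is 40/391, so 160/391 of the job is done, leaving 231/391.
After server A leaves the rate is 1/23 per hour; the remaining 231/391 takes 231/17 hours.
Total = 4 + 231/17 = 299/17 hours.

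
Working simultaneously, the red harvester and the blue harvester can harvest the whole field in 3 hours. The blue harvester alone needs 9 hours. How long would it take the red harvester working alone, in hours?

Combined rate is 1/3 per hour.
Known contribution: 1/9 per hour.
So the red harvester's rate is 1/3 − 1/9 = 2/9, meaning 9/2 hours alone.

9/2 hours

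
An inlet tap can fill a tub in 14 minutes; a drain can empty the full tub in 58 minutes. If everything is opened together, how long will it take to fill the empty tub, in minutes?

203/11 minutes

Net rate = 1/14 − 1/58 = (29 − 7)/406 = 22/406 = 11/203 per minute.
Filling time = 1 ÷ (11/203) = 203/11 minutes.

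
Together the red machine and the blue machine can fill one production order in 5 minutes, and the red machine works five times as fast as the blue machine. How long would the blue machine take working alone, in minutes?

Let the blue machine's rate be r; then the red machine's rate is 5r, so together (5 + 1)r = 6r = 1/5.
Thus r = 1/30 per minute.
The blue machine alone: 30 minutes; the red machine alone: 6 minutes.

30 minutes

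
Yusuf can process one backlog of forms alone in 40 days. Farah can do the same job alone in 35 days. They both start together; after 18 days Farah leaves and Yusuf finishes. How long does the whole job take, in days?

In the first 18 days the combined rate is 3/56, so 27/28 of the job is done, leaving 1/28.
After Farah leaves the rate is 1/40 per day; the remaining 1/28 takes 10/7 days.
Total = 18 + 10/7 = 136/7 days.

136/7 days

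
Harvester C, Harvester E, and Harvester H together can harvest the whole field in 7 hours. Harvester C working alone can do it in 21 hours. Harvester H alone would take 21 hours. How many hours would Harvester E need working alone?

Combined rate is 1/7 per hour.
Known contribution: 1/21 + 1/21 = (1 + 1)/21 = 2/21 per hour.
So Harvester E's rate is 1/7 − 2/21 = 1/21, meaning 21 hours alone.

21 hours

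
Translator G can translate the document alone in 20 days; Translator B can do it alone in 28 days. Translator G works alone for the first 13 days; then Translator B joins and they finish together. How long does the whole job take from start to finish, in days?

205/12 days

In 13 days Translator G does 13/20 of the job, leaving 7/20.
Translator G and Translator B together work at 3/35 per day, so finishing takes 7/20 ÷ 3/35 = 49/12 days.
Total time = 13 + 49/12 = 205/12 days.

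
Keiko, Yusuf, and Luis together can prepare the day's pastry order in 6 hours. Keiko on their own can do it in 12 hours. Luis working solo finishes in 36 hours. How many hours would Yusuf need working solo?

Combined rate is 1/6 per hour.
Known contribution: 1/12 + 1/36 = (3 + 1)/36 = 4/36 = 1/9 per hour.
So Yusuf's rate is 1/6 − 1/9 = 1/18, meaning 18 hours alone.

18 hours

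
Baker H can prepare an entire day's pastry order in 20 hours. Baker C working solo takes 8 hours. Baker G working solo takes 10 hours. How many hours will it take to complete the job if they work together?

40/11 hours

Combined rate: 1/20 + 1/8 + 1/10 = (2 + 5 + 4)/40 = 11/40 per hour.
Time = 1 ÷ (11/40) = 40/11 hours.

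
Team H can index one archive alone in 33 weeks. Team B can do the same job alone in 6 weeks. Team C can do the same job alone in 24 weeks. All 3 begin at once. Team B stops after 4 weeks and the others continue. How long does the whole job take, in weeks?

In the first 4 weeks the combined rate is 21/88, so 21/22 of the job is done, leaving 1/22.
After team B leaves the rate is 19/264 per week; the remaining 1/22 takes 12/19 weeks.
Total = 4 + 12/19 = 88/19 weeks.

88/19 weeks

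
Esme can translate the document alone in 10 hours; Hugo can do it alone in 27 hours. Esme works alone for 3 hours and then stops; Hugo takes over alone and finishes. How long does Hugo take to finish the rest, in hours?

In 3 hours Esme does 3/10 of the job, leaving 7/10.
Hugo works at 1/27 per hour, so finishing takes 7/10 ÷ 1/27 = 189/10 hours.

189/10 hours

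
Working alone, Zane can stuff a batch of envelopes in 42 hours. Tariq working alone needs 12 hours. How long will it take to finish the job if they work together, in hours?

28/3 hours

Combined rate: 1/42 + 1/12 = (2 + 7)/84 = 9/84 = 3/28 per hour.
Time = 1 ÷ (3/28) = 28/3 hours.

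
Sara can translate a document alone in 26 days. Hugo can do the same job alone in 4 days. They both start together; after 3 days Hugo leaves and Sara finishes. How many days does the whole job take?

In the first 3 days the combined rate is 15/52, so 45/52 of the job is done, leaving 7/52.
After Hugo leaves the rate is 1/26 per day; the remaining 7/52 takes 7/2 days.
Total = 3 + 7/2 = 13/2 days.

13/2 days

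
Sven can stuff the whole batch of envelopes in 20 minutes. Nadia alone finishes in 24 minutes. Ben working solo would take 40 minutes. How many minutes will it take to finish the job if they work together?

Combined rate: 1/20 + 1/24 + 1/40 = (6 + 5 + 3)/120 = 14/120 = 7/60 per minute.
Time = 1 ÷ (7/60) = 60/7 minutes.

60/7 minutes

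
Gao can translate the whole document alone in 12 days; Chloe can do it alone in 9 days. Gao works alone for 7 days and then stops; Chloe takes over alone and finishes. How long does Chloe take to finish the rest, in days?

15/4 days

In 7 days Gao does 7/12 of the job, leaving 5/12.
Chloe works at 1/9 per day, so finishing takes 5/12 ÷ 1/9 = 15/4 days.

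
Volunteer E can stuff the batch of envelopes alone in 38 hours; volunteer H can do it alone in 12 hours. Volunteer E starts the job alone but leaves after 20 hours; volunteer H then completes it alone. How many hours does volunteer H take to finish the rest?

108/19 hours

In 20 hours volunteer E does 20/38 = 10/19 of the job, leaving 9/19.
Volunteer H works at 1/12 per hour, so finishing takes 9/19 ÷ 1/12 = 108/19 hours.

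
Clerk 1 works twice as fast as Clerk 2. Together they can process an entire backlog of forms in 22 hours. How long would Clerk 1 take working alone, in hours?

33 hours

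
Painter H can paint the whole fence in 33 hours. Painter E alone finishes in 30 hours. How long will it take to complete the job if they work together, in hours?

With two workers the combined time is the product over the sum: 33·30/(33+30) = 990/63 = 110/7 hours.

110/7 hours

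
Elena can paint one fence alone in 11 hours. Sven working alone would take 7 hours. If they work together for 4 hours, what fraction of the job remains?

5/77

Combined rate: 1/11 + 1/7 = (7 + 11)/77 = 18/77 per hour.
In 4 hours they complete 4·18/77 = 72/77 of the job.
So 5/77 remains.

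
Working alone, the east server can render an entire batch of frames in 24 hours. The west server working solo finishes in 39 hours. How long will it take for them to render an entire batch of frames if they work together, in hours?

With two workers the combined time is the product over the sum: 24·39/(24+39) = 936/63 = 104/7 hours.

104/7 hours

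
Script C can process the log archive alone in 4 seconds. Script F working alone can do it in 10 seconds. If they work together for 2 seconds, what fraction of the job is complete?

7/10

Combined rate: 1/4 + 1/10 = (5 + 2)/20 = 7/20 per second.
In 2 seconds they complete 2·7/20 = 7/10 of the job.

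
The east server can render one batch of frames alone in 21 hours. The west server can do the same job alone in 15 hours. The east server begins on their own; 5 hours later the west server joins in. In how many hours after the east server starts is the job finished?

35/3 hours

In the first 5 hours the east server alone does 5/21 of the job, leaving 16/21.
Once everyone is working, combined rate: 1/21 + 1/15 = (5 + 7)/105 = 12/105 = 4/35 per hour.
Remaining 16/21 at 4/35 per hour takes 20/3 hours.
Total from the start = 5 + 20/3 = 35/3 hours.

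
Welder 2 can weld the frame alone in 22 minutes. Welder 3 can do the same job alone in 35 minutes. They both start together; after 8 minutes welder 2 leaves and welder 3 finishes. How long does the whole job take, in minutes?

In the first 8 minutes the combined rate is 57/770, so 228/385 of the job is done, leaving 157/385.
After welder 2 leaves the rate is 1/35 per minute; the remaining 157/385 takes 157/11 minutes.
Total = 8 + 157/11 = 245/11 minutes.

245/11 minutes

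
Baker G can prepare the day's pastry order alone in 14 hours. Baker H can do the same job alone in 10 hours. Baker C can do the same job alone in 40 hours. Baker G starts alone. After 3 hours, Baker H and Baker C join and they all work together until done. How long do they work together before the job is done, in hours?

4 hours

In the first 3 hours Baker G alone does 3/14 of the job, leaving 11/14.
Once everyone is working, combined rate: 1/14 + 1/10 + 1/40 = (20 + 28 + 7)/280 = 55/280 = 11/56 per hour.
Remaining 11/14 at 11/56 per hour takes 4 hours.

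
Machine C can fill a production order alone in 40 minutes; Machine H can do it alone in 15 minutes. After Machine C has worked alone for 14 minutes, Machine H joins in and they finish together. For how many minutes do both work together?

In 14 minutes Machine C does 14/40 = 7/20 of the job, leaving 13/20.
Machine C and Machine H together work at 11/120 per minute, so finishing takes 13/20 ÷ 11/120 = 78/11 minutes.

78/11 minutes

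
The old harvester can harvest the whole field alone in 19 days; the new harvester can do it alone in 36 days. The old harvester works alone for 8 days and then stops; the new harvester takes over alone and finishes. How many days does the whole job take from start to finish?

548/19 days

In 8 days the old harvester does 8/19 of the job, leaving 11/19.
The new harvester works at 1/36 per day, so finishing takes 11/19 ÷ 1/36 = 396/19 days.
Total time = 8 + 396/19 = 548/19 days.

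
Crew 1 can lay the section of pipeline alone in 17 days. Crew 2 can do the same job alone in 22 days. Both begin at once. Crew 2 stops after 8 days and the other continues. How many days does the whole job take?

In the first 8 days the combined rate is 39/374, so 156/187 of the job is done, leaving 31/187.
After Crew 2 leaves the rate is 1/17 per day; the remaining 31/187 takes 31/11 days.
Total = 8 + 31/11 = 119/11 days.

119/11 days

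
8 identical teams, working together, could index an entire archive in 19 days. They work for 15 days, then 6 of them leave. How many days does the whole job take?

31 days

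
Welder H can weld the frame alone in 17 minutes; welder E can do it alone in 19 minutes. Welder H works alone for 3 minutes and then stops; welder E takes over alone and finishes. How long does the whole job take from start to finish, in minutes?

In 3 minutes welder H does 3/17 of the job, leaving 14/17.
Welder E works at 1/19 per minute, so finishing takes 14/17 ÷ 1/19 = 266/17 minutes.
Total time = 3 + 266/17 = 317/17 minutes.

317/17 minutes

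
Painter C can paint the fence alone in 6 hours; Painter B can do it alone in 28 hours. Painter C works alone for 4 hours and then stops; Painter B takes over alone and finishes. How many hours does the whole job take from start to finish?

In 4 hours Painter C does 4/6 = 2/3 of the job, leaving 1/3.
Painter B works at 1/28 per hour, so finishing takes 1/3 ÷ 1/28 = 28/3 hours.
Total time = 4 + 28/3 = 40/3 hours.

40/3 hours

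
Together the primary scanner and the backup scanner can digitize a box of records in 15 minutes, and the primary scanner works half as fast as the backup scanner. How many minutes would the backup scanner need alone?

45/2 minutes

Let the backup scanner's rate be r; then the primary scanner's rate is (1/2)r, so together (1/2 + 1)r = (3/2)r = 1/15.
Thus r = 2/45 per minute.
The backup scanner alone: 45/2 minutes; the primary scanner alone: 45 minutes.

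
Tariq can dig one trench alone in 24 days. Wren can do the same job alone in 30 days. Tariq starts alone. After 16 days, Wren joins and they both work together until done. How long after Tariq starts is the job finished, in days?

184/9 days

In the first 16 days Tariq alone does 16/24 = 2/3 of the job, leaving 1/3.
Once everyone is working, combined rate: 1/24 + 1/30 = (5 + 4)/120 = 9/120 = 3/40 per day.
Remaining 1/3 at 3/40 per day takes 40/9 days.
Total from the start = 16 + 40/9 = 184/9 days.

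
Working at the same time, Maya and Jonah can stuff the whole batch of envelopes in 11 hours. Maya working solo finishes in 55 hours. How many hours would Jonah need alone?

Combined rate is 1/11 per hour.
Known contribution: 1/55 per hour.
So Jonah's rate is 1/11 − 1/55 = 4/55, meaning 55/4 hours alone.

55/4 hours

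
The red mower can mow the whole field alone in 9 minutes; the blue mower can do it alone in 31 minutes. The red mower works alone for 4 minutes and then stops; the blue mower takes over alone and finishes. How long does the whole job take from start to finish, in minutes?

191/9 minutes

In 4 minutes the red mower does 4/9 of the job, leaving 5/9.
The blue mower works at 1/31 per minute, so finishing takes 5/9 ÷ 1/31 = 155/9 minutes.
Total time = 4 + 155/9 = 191/9 minutes.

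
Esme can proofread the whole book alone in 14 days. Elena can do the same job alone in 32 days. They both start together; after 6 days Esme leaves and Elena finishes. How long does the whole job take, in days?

In the first 6 days the combined rate is 23/224, so 69/112 of the job is done, leaving 43/112.
After Esme leaves the rate is 1/32 per day; the remaining 43/112 takes 86/7 days.
Total = 6 + 86/7 = 128/7 days.

128/7 days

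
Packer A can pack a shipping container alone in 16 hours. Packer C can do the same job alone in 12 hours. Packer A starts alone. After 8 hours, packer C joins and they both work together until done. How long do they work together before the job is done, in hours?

24/7 hours

In the first 8 hours packer A alone does 8/16 = 1/2 of the job, leaving 1/2.
Once everyone is working, combined rate: 1/16 + 1/12 = (3 + 4)/48 = 7/48 per hour.
Remaining 1/2 at 7/48 per hour takes 24/7 hours.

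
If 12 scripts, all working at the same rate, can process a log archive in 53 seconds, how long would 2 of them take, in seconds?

318 seconds

Total work is 12·53 = 636 script-seconds.
With 2 scripts: 636/2 = 318 seconds.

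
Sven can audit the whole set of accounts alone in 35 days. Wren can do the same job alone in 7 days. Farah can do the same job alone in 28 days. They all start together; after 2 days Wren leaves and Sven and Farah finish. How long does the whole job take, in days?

100/9 days

In the first 2 days the combined rate is 29/140, so 29/70 of the job is done, leaving 41/70.
After Wren leaves the rate is 9/140 per day; the remaining 41/70 takes 82/9 days.
Total = 2 + 82/9 = 100/9 days.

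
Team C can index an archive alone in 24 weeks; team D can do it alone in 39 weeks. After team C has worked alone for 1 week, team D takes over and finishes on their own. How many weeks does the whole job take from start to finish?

307/8 weeks

In 1 week team C does 1/24 of the job, leaving 23/24.
Team D works at 1/39 per week, so finishing takes 23/24 ÷ 1/39 = 299/8 weeks.
Total time = 1 + 299/8 = 307/8 weeks.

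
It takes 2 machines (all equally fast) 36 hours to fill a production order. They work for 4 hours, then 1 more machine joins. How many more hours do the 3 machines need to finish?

One machine does 1/72 of the job per hour.
After 4 hours with 2 machines, 1/9 is done (8/9 left).
With 3 machines the rate is 3/72 = 1/24, so the rest takes 8/9 ÷ 1/24 = 64/3 hours.

64/3 hours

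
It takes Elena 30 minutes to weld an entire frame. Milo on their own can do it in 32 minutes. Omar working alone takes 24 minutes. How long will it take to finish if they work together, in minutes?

160/17 minutes

Combined rate: 1/30 + 1/32 + 1/24 = (16 + 15 + 20)/480 = 51/480 = 17/160 per minute.
Time = 1 ÷ (17/160) = 160/17 minutes.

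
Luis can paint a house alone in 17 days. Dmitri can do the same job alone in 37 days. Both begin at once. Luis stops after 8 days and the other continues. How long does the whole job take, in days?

In the first 8 days the combined rate is 54/629, so 432/629 of the job is done, leaving 197/629.
After Luis leaves the rate is 1/37 per day; the remaining 197/629 takes 197/17 days.
Total = 8 + 197/17 = 333/17 days.

333/17 days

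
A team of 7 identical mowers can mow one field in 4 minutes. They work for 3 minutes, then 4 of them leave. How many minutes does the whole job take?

16/3 minutes

One mower does 1/28 of the job per minute.
After 3 minutes with 7 mowers, 3/4 is done (1/4 left).
With 3 mowers the rate is 3/28, so the rest takes 1/4 ÷ 3/28 = 7/3 minutes.
Total = 3 + 7/3 = 16/3 minutes.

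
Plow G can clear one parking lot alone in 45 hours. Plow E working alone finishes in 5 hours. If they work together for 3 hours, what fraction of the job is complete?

Combined rate: 1/45 + 1/5 = (1 + 9)/45 = 10/45 = 2/9 per hour.
In 3 hours they complete 3·2/9 = 2/3 of the job.

2/3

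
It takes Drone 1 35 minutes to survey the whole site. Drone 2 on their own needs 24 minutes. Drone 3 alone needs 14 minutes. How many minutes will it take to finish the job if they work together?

120/17 minutes

Combined rate: 1/35 + 1/24 + 1/14 = (24 + 35 + 60)/840 = 119/840 = 17/120 per minute.
Time = 1 ÷ (17/120) = 120/17 minutes.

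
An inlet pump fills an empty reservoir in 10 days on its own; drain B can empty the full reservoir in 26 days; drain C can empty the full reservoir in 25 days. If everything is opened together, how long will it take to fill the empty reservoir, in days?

325/7 days

Net rate = 1/10 − 1/26 − 1/25 = (65 − 25 − 26)/650 = 14/650 = 7/325 per day.
Filling time = 1 ÷ (7/325) = 325/7 days.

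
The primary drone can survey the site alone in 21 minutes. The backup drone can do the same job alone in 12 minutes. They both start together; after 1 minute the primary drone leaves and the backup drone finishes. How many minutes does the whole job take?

80/7 minutes

In the first 1 minute the combined rate is 11/84, so 11/84 of the job is done, leaving 73/84.
After the primary drone leaves the rate is 1/12 per minute; the remaining 73/84 takes 73/7 minutes.
Total = 1 + 73/7 = 80/7 minutes.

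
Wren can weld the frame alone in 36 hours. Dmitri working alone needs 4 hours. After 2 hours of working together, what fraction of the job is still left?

Combined rate: 1/36 + 1/4 = (1 + 9)/36 = 10/36 = 5/18 per hour.
In 2 hours they complete 2·5/18 = 5/9 of the job.
So 4/9 remains.

4/9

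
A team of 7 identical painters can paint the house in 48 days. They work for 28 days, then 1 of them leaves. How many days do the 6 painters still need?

70/3 days

One painter does 1/336 of the job per day.
After 28 days with 7 painters, 7/12 is done (5/12 left).
With 6 painters the rate is 6/336 = 1/56, so the rest takes 5/12 ÷ 1/56 = 70/3 days.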